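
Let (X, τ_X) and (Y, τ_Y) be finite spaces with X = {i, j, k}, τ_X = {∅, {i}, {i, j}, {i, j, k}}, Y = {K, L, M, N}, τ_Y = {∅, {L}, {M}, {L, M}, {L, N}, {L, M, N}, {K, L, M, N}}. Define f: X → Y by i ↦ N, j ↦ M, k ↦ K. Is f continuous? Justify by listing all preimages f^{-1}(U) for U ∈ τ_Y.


f is NOT continuous.

Compute f^{-1}(U) for each U ∈ τ_Y:
  U = ∅: f^{-1}(U) = ∅ ∈ τ_X ✓.
  U = {L}: f^{-1}(U) = ∅ ∈ τ_X ✓.
  U = {M}: f^{-1}(U) = {j} ∉ τ_X ✗.
  U = {L, M}: f^{-1}(U) = {j} ∉ τ_X ✗.
  U = {L, N}: f^{-1}(U) = {i} ∈ τ_X ✓.
  U = {L, M, N}: f^{-1}(U) = {i, j} ∈ τ_X ✓.
  U = {K, L, M, N}: f^{-1}(U) = {i, j, k} ∈ τ_X ✓.
Found U = {M} with f^{-1}(U) = {j} not in τ_X. Therefore f is NOT continuous.


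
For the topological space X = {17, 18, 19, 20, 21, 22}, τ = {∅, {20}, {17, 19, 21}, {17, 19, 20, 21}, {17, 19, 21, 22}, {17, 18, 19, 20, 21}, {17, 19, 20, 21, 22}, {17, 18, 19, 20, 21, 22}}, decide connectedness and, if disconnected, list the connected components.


(X, τ) is connected.

Find clopen sets (U ∈ τ with X ∖ U ∈ τ):
  U = ∅, X ∖ U = {17, 18, 19, 20, 21, 22} — both open, so U is clopen.
  U = {17, 18, 19, 20, 21, 22}, X ∖ U = ∅ — both open, so U is clopen.
Only trivial clopens (∅ and X) exist, so (X, τ) is connected.
Compute connected components by grouping points that agree on all clopens:
  component: {17, 18, 19, 20, 21, 22}


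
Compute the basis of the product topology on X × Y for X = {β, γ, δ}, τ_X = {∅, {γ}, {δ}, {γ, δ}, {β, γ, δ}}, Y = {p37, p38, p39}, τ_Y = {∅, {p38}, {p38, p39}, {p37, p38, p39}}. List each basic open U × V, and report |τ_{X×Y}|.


Basis B = {∅ × ∅, {γ} × {p38}, {δ} × {p38}, {γ} × {p38, p39}, {γ, δ} × {p38}, {δ} × {p38, p39}, {β, γ, δ} × {p38}, {γ} × {p37, p38, p39}, {δ} × {p37, p38, p39}, {γ, δ} × {p38, p39}, {β, γ, δ} × {p38, p39}, {γ, δ} × {p37, p38, p39}, {β, γ, δ} × {p37, p38, p39}}; |τ_{X×Y}| = 30.

Enumerate products U × V with U ∈ τ_X, V ∈ τ_Y (deduplicated):
  ∅ × ∅ = {} (∅)
  {γ} × {p38} = {(γ,p38)}
  {δ} × {p38} = {(δ,p38)}
  {γ} × {p38, p39} = {(γ,p38), (γ,p39)}
  {γ, δ} × {p38} = {(γ,p38), (δ,p38)}
  {δ} × {p38, p39} = {(δ,p38), (δ,p39)}
  {β, γ, δ} × {p38} = {(β,p38), (γ,p38), (δ,p38)}
  {γ} × {p37, p38, p39} = {(γ,p37), (γ,p38), (γ,p39)}
  {δ} × {p37, p38, p39} = {(δ,p37), (δ,p38), (δ,p39)}
  {γ, δ} × {p38, p39} = {(γ,p38), (γ,p39), (δ,p38), (δ,p39)}
  {β, γ, δ} × {p38, p39} = {(β,p38), (β,p39), (γ,p38), (γ,p39), (δ,p38), (δ,p39)}
  {γ, δ} × {p37, p38, p39} = {(γ,p37), (γ,p38), (γ,p39), (δ,p37), (δ,p38), (δ,p39)}
  {β, γ, δ} × {p37, p38, p39} = {(β,p37), (β,p38), (β,p39), (γ,p37), (γ,p38), (γ,p39), (δ,p37), (δ,p38), (δ,p39)}
These 13 distinct sets form the basis B.
Close under arbitrary unions to get τ_{X×Y}; counting gives |τ_{X×Y}| = 30.


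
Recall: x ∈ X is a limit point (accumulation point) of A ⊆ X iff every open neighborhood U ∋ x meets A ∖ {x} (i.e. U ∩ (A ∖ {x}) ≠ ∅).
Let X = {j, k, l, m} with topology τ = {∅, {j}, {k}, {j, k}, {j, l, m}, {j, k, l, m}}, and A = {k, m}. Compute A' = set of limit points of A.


A' = {l}

For each x ∈ X, list the open sets U ∈ τ with x ∈ U, then check whether U ∩ (A ∖ {x}) ≠ ∅ for every such U.
  x = j: open {j} ∋ x has {j} ∩ (A ∖ {j}) = ∅, so x is NOT a limit point.
  x = k: open {k} ∋ x has {k} ∩ (A ∖ {k}) = ∅, so x is NOT a limit point.
  x = l: opens ∋ x are {j, l, m}, {j, k, l, m}; each meets A ∖ {l}, so x IS a limit point.
  x = m: open {j, l, m} ∋ x has {j, l, m} ∩ (A ∖ {m}) = ∅, so x is NOT a limit point.
Collecting: A' = {l}.


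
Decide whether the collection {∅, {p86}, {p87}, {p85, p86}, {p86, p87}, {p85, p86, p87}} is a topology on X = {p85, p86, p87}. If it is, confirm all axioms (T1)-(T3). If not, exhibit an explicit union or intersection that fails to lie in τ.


τ IS a topology on X.

Axiom (T1): ∅ ∈ τ? Yes; X ∈ τ? Yes.
Axiom (T2/T3): check pairwise unions and intersections of members of τ.
All pairwise intersections and unions checked — each lies in τ. Therefore τ satisfies (T1), (T2), (T3): it IS a topology on X.


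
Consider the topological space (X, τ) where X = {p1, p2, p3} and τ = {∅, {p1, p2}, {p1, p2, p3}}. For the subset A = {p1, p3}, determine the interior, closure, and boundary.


int(A) = ∅, cl(A) = {p1, p2, p3}, ∂A = {p1, p2, p3}.

Closed sets in (X, τ) are complements of opens:
  closed(X, τ) = {∅, {p3}, {p1, p2, p3}}.
int(A) = ⋃ {U ∈ τ : U ⊆ A}. Opens contained in A: ∅.
Taking the union of these: int(A) = ∅.
cl(A) = ⋂ {C closed : A ⊆ C}. Closed sets containing A: {p1, p2, p3}.
Intersecting these: cl(A) = {p1, p2, p3}.
∂A = cl(A) ∖ int(A) = {p1, p2, p3} ∖ ∅ = {p1, p2, p3}.


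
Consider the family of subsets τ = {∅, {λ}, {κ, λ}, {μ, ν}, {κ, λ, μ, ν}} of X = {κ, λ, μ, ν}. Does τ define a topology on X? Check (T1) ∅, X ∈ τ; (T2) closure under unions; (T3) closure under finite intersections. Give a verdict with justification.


τ is NOT a topology on X.

Axiom (T1): ∅ ∈ τ? Yes; X ∈ τ? Yes.
Axiom (T2/T3): check pairwise unions and intersections of members of τ.
Counterexample for (T2): {λ} ∪ {μ, ν} = {λ, μ, ν} ∉ τ. Therefore τ is NOT a topology.


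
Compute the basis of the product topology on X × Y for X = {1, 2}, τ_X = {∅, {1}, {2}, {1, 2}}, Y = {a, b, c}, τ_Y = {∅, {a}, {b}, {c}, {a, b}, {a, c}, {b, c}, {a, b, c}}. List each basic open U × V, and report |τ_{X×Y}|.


Basis B = {∅ × ∅, {1} × {a}, {1} × {b}, {1} × {c}, {2} × {a}, {2} × {b}, {2} × {c}, {1} × {a, b}, {1} × {a, c}, {1, 2} × {a}, {1} × {b, c}, {1, 2} × {b}, {1, 2} × {c}, {2} × {a, b}, {2} × {a, c}, {2} × {b, c}, {1} × {a, b, c}, {2} × {a, b, c}, {1, 2} × {a, b}, {1, 2} × {a, c}, {1, 2} × {b, c}, {1, 2} × {a, b, c}}; |τ_{X×Y}| = 64.

Enumerate products U × V with U ∈ τ_X, V ∈ τ_Y (deduplicated):
  ∅ × ∅ = {} (∅)
  {1} × {a} = {(1,a)}
  {1} × {b} = {(1,b)}
  {1} × {c} = {(1,c)}
  {2} × {a} = {(2,a)}
  {2} × {b} = {(2,b)}
  {2} × {c} = {(2,c)}
  {1} × {a, b} = {(1,a), (1,b)}
  {1} × {a, c} = {(1,a), (1,c)}
  {1, 2} × {a} = {(1,a), (2,a)}
  {1} × {b, c} = {(1,b), (1,c)}
  {1, 2} × {b} = {(1,b), (2,b)}
  {1, 2} × {c} = {(1,c), (2,c)}
  {2} × {a, b} = {(2,a), (2,b)}
  {2} × {a, c} = {(2,a), (2,c)}
  {2} × {b, c} = {(2,b), (2,c)}
  {1} × {a, b, c} = {(1,a), (1,b), (1,c)}
  {2} × {a, b, c} = {(2,a), (2,b), (2,c)}
  {1, 2} × {a, b} = {(1,a), (1,b), (2,a), (2,b)}
  {1, 2} × {a, c} = {(1,a), (1,c), (2,a), (2,c)}
  {1, 2} × {b, c} = {(1,b), (1,c), (2,b), (2,c)}
  {1, 2} × {a, b, c} = {(1,a), (1,b), (1,c), (2,a), (2,b), (2,c)}
These 22 distinct sets form the basis B.
Close under arbitrary unions to get τ_{X×Y}; counting gives |τ_{X×Y}| = 64.


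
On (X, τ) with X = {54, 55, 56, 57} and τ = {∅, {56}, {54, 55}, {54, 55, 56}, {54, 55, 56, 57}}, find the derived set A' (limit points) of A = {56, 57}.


A' = {57}

For each x ∈ X, list the open sets U ∈ τ with x ∈ U, then check whether U ∩ (A ∖ {x}) ≠ ∅ for every such U.
  x = 54: open {54, 55} ∋ x has {54, 55} ∩ (A ∖ {54}) = ∅, so x is NOT a limit point.
  x = 55: open {54, 55} ∋ x has {54, 55} ∩ (A ∖ {55}) = ∅, so x is NOT a limit point.
  x = 56: open {56} ∋ x has {56} ∩ (A ∖ {56}) = ∅, so x is NOT a limit point.
  x = 57: opens ∋ x are {54, 55, 56, 57}; each meets A ∖ {57}, so x IS a limit point.
Collecting: A' = {57}.


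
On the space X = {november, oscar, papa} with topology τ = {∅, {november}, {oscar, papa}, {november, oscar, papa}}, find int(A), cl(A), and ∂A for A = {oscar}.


int(A) = ∅, cl(A) = {oscar, papa}, ∂A = {oscar, papa}.

Closed sets in (X, τ) are complements of opens:
  closed(X, τ) = {∅, {november}, {oscar, papa}, {november, oscar, papa}}.
int(A) = ⋃ {U ∈ τ : U ⊆ A}. Opens contained in A: ∅.
Taking the union of these: int(A) = ∅.
cl(A) = ⋂ {C closed : A ⊆ C}. Closed sets containing A: {oscar, papa}, {november, oscar, papa}.
Intersecting these: cl(A) = {oscar, papa}.
∂A = cl(A) ∖ int(A) = {oscar, papa} ∖ ∅ = {oscar, papa}.


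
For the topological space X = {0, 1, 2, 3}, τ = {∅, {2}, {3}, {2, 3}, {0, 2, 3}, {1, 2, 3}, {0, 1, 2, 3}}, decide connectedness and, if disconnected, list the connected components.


(X, τ) is connected.

Find clopen sets (U ∈ τ with X ∖ U ∈ τ):
  U = ∅, X ∖ U = {0, 1, 2, 3} — both open, so U is clopen.
  U = {0, 1, 2, 3}, X ∖ U = ∅ — both open, so U is clopen.
Only trivial clopens (∅ and X) exist, so (X, τ) is connected.
Compute connected components by grouping points that agree on all clopens:
  component: {0, 1, 2, 3}


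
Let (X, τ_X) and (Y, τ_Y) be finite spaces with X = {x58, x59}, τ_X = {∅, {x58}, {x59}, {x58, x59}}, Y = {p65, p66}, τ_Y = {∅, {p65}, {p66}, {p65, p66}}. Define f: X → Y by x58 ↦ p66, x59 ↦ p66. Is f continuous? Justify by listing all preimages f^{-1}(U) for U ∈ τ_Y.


f IS continuous.

Compute f^{-1}(U) for each U ∈ τ_Y:
  U = ∅: f^{-1}(U) = ∅ ∈ τ_X ✓.
  U = {p65}: f^{-1}(U) = ∅ ∈ τ_X ✓.
  U = {p66}: f^{-1}(U) = {x58, x59} ∈ τ_X ✓.
  U = {p65, p66}: f^{-1}(U) = {x58, x59} ∈ τ_X ✓.
Every preimage lies in τ_X, so f IS continuous.


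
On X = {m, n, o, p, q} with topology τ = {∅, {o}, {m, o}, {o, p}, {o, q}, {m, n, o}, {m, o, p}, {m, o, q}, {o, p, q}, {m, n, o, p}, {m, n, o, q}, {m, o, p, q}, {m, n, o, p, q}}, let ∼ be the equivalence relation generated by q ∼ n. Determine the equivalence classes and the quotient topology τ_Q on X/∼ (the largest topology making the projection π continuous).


X/∼ = {[m], [n=q], [o], [p]}; |τ_Q| = 7.

Equivalence classes: [m], [n=q], [o], [p].
Quotient map π: X → X/∼ sends m ↦ [m], n ↦ [n=q], o ↦ [o], p ↦ [p], q ↦ [n=q].
For each subset V ⊆ X/∼, compute π^{-1}(V) ⊆ X and check whether π^{-1}(V) ∈ τ. V is open in τ_Q iff π^{-1}(V) ∈ τ.
  V = {}: π^{-1}(V) = ∅ ∈ τ ✓.
  V = {[m]}: π^{-1}(V) = {m} ∉ τ ✗.
  V = {[n=q]}: π^{-1}(V) = {n, q} ∉ τ ✗.
  V = {[m], [n=q]}: π^{-1}(V) = {m, n, q} ∉ τ ✗.
  V = {[o]}: π^{-1}(V) = {o} ∈ τ ✓.
  V = {[m], [o]}: π^{-1}(V) = {m, o} ∈ τ ✓.
  V = {[n=q], [o]}: π^{-1}(V) = {n, o, q} ∉ τ ✗.
  V = {[m], [n=q], [o]}: π^{-1}(V) = {m, n, o, q} ∈ τ ✓.
  V = {[p]}: π^{-1}(V) = {p} ∉ τ ✗.
  V = {[m], [p]}: π^{-1}(V) = {m, p} ∉ τ ✗.
  V = {[n=q], [p]}: π^{-1}(V) = {n, p, q} ∉ τ ✗.
  V = {[m], [n=q], [p]}: π^{-1}(V) = {m, n, p, q} ∉ τ ✗.
  V = {[o], [p]}: π^{-1}(V) = {o, p} ∈ τ ✓.
  V = {[m], [o], [p]}: π^{-1}(V) = {m, o, p} ∈ τ ✓.
  V = {[n=q], [o], [p]}: π^{-1}(V) = {n, o, p, q} ∉ τ ✗.
  V = {[m], [n=q], [o], [p]}: π^{-1}(V) = {m, n, o, p, q} ∈ τ ✓.
Open sets in the quotient: τ_Q = {{}, {[o]}, {[m], [o]}, {[m], [n=q], [o]}, {[o], [p]}, {[m], [o], [p]}, {[m], [n=q], [o], [p]}} (7 elements).


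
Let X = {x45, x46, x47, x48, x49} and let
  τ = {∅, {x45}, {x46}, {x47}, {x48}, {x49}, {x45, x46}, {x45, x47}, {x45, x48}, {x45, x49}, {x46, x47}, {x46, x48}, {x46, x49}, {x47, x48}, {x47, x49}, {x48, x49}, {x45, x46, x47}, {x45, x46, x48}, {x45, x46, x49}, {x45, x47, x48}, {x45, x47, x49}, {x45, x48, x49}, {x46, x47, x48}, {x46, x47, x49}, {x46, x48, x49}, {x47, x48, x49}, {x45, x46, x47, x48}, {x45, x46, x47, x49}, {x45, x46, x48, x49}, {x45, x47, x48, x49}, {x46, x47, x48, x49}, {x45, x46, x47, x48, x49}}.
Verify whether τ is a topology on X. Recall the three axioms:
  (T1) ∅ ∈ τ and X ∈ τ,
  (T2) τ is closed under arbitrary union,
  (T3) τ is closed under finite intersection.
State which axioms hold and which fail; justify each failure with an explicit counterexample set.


τ IS a topology on X.

Axiom (T1): ∅ ∈ τ? Yes; X ∈ τ? Yes.
Axiom (T2/T3): check pairwise unions and intersections of members of τ.
All pairwise intersections and unions checked — each lies in τ. Therefore τ satisfies (T1), (T2), (T3): it IS a topology on X.


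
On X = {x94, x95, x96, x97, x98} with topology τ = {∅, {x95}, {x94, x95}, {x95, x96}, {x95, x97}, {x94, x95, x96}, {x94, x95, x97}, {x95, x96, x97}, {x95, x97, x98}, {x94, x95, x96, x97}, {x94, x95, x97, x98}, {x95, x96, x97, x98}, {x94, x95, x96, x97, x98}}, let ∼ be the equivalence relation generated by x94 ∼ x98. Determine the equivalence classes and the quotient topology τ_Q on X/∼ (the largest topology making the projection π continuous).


X/∼ = {[x94=x98], [x95], [x96], [x97]}; |τ_Q| = 7.

Equivalence classes: [x94=x98], [x95], [x96], [x97].
Quotient map π: X → X/∼ sends x94 ↦ [x94=x98], x95 ↦ [x95], x96 ↦ [x96], x97 ↦ [x97], x98 ↦ [x94=x98].
For each subset V ⊆ X/∼, compute π^{-1}(V) ⊆ X and check whether π^{-1}(V) ∈ τ. V is open in τ_Q iff π^{-1}(V) ∈ τ.
  V = {}: π^{-1}(V) = ∅ ∈ τ ✓.
  V = {[x94=x98]}: π^{-1}(V) = {x94, x98} ∉ τ ✗.
  V = {[x95]}: π^{-1}(V) = {x95} ∈ τ ✓.
  V = {[x94=x98], [x95]}: π^{-1}(V) = {x94, x95, x98} ∉ τ ✗.
  V = {[x96]}: π^{-1}(V) = {x96} ∉ τ ✗.
  V = {[x94=x98], [x96]}: π^{-1}(V) = {x94, x96, x98} ∉ τ ✗.
  V = {[x95], [x96]}: π^{-1}(V) = {x95, x96} ∈ τ ✓.
  V = {[x94=x98], [x95], [x96]}: π^{-1}(V) = {x94, x95, x96, x98} ∉ τ ✗.
  V = {[x97]}: π^{-1}(V) = {x97} ∉ τ ✗.
  V = {[x94=x98], [x97]}: π^{-1}(V) = {x94, x97, x98} ∉ τ ✗.
  V = {[x95], [x97]}: π^{-1}(V) = {x95, x97} ∈ τ ✓.
  V = {[x94=x98], [x95], [x97]}: π^{-1}(V) = {x94, x95, x97, x98} ∈ τ ✓.
  V = {[x96], [x97]}: π^{-1}(V) = {x96, x97} ∉ τ ✗.
  V = {[x94=x98], [x96], [x97]}: π^{-1}(V) = {x94, x96, x97, x98} ∉ τ ✗.
  V = {[x95], [x96], [x97]}: π^{-1}(V) = {x95, x96, x97} ∈ τ ✓.
  V = {[x94=x98], [x95], [x96], [x97]}: π^{-1}(V) = {x94, x95, x96, x97, x98} ∈ τ ✓.
Open sets in the quotient: τ_Q = {{}, {[x95]}, {[x95], [x96]}, {[x95], [x97]}, {[x94=x98], [x95], [x97]}, {[x95], [x96], [x97]}, {[x94=x98], [x95], [x96], [x97]}} (7 elements).


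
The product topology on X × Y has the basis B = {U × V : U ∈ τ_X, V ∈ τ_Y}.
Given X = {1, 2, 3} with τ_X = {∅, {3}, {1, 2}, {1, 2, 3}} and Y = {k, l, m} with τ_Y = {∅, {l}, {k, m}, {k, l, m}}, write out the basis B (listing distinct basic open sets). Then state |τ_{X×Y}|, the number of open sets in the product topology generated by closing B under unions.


Basis B = {∅ × ∅, {3} × {l}, {1, 2} × {l}, {3} × {k, m}, {1, 2, 3} × {l}, {3} × {k, l, m}, {1, 2} × {k, m}, {1, 2} × {k, l, m}, {1, 2, 3} × {k, m}, {1, 2, 3} × {k, l, m}}; |τ_{X×Y}| = 16.

Enumerate products U × V with U ∈ τ_X, V ∈ τ_Y (deduplicated):
  ∅ × ∅ = {} (∅)
  {3} × {l} = {(3,l)}
  {1, 2} × {l} = {(1,l), (2,l)}
  {3} × {k, m} = {(3,k), (3,m)}
  {1, 2, 3} × {l} = {(1,l), (2,l), (3,l)}
  {3} × {k, l, m} = {(3,k), (3,l), (3,m)}
  {1, 2} × {k, m} = {(1,k), (1,m), (2,k), (2,m)}
  {1, 2} × {k, l, m} = {(1,k), (1,l), (1,m), (2,k), (2,l), (2,m)}
  {1, 2, 3} × {k, m} = {(1,k), (1,m), (2,k), (2,m), (3,k), (3,m)}
  {1, 2, 3} × {k, l, m} = {(1,k), (1,l), (1,m), (2,k), (2,l), (2,m), (3,k), (3,l), (3,m)}
These 10 distinct sets form the basis B.
Close under arbitrary unions to get τ_{X×Y}; counting gives |τ_{X×Y}| = 16.


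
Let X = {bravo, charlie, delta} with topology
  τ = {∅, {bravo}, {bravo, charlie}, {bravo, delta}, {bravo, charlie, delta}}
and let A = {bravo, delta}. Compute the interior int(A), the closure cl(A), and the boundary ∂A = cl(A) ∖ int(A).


int(A) = {bravo, delta}, cl(A) = {bravo, charlie, delta}, ∂A = {charlie}.

Closed sets in (X, τ) are complements of opens:
  closed(X, τ) = {∅, {charlie}, {delta}, {charlie, delta}, {bravo, charlie, delta}}.
int(A) = ⋃ {U ∈ τ : U ⊆ A}. Opens contained in A: ∅, {bravo}, {bravo, delta}.
Taking the union of these: int(A) = {bravo, delta}.
cl(A) = ⋂ {C closed : A ⊆ C}. Closed sets containing A: {bravo, charlie, delta}.
Intersecting these: cl(A) = {bravo, charlie, delta}.
∂A = cl(A) ∖ int(A) = {bravo, charlie, delta} ∖ {bravo, delta} = {charlie}.


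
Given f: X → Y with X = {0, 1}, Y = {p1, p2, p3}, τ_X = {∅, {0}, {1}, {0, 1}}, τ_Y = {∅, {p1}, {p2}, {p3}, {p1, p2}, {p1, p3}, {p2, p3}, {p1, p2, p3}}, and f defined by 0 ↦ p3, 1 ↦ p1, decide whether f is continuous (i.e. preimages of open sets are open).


f IS continuous.

Compute f^{-1}(U) for each U ∈ τ_Y:
  U = ∅: f^{-1}(U) = ∅ ∈ τ_X ✓.
  U = {p1}: f^{-1}(U) = {1} ∈ τ_X ✓.
  U = {p2}: f^{-1}(U) = ∅ ∈ τ_X ✓.
  U = {p3}: f^{-1}(U) = {0} ∈ τ_X ✓.
  U = {p1, p2}: f^{-1}(U) = {1} ∈ τ_X ✓.
  U = {p1, p3}: f^{-1}(U) = {0, 1} ∈ τ_X ✓.
  U = {p2, p3}: f^{-1}(U) = {0} ∈ τ_X ✓.
  U = {p1, p2, p3}: f^{-1}(U) = {0, 1} ∈ τ_X ✓.
Every preimage lies in τ_X, so f IS continuous.


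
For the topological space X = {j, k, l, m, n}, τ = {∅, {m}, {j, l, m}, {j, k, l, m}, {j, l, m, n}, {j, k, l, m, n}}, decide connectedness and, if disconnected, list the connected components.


(X, τ) is connected.

Find clopen sets (U ∈ τ with X ∖ U ∈ τ):
  U = ∅, X ∖ U = {j, k, l, m, n} — both open, so U is clopen.
  U = {j, k, l, m, n}, X ∖ U = ∅ — both open, so U is clopen.
Only trivial clopens (∅ and X) exist, so (X, τ) is connected.
Compute connected components by grouping points that agree on all clopens:
  component: {j, k, l, m, n}


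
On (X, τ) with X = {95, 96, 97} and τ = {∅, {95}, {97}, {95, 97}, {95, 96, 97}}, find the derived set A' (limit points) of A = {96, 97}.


A' = {96}

For each x ∈ X, list the open sets U ∈ τ with x ∈ U, then check whether U ∩ (A ∖ {x}) ≠ ∅ for every such U.
  x = 95: open {95} ∋ x has {95} ∩ (A ∖ {95}) = ∅, so x is NOT a limit point.
  x = 96: opens ∋ x are {95, 96, 97}; each meets A ∖ {96}, so x IS a limit point.
  x = 97: open {97} ∋ x has {97} ∩ (A ∖ {97}) = ∅, so x is NOT a limit point.
Collecting: A' = {96}.


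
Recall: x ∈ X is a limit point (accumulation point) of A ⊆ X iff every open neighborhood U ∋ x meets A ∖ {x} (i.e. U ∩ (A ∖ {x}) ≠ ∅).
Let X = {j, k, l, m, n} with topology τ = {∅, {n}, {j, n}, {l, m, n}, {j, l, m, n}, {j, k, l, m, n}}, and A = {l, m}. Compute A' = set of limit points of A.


A' = {k, l, m}

For each x ∈ X, list the open sets U ∈ τ with x ∈ U, then check whether U ∩ (A ∖ {x}) ≠ ∅ for every such U.
  x = j: open {j, n} ∋ x has {j, n} ∩ (A ∖ {j}) = ∅, so x is NOT a limit point.
  x = k: opens ∋ x are {j, k, l, m, n}; each meets A ∖ {k}, so x IS a limit point.
  x = l: opens ∋ x are {l, m, n}, {j, l, m, n}, {j, k, l, m, n}; each meets A ∖ {l}, so x IS a limit point.
  x = m: opens ∋ x are {l, m, n}, {j, l, m, n}, {j, k, l, m, n}; each meets A ∖ {m}, so x IS a limit point.
  x = n: open {n} ∋ x has {n} ∩ (A ∖ {n}) = ∅, so x is NOT a limit point.
Collecting: A' = {k, l, m}.


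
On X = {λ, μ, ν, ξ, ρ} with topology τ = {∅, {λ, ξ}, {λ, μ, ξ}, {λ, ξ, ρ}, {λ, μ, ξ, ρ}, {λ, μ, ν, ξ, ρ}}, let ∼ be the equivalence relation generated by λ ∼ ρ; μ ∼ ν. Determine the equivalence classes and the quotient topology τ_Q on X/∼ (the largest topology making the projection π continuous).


X/∼ = {[λ=ρ], [μ=ν], [ξ]}; |τ_Q| = 3.

Equivalence classes: [λ=ρ], [μ=ν], [ξ].
Quotient map π: X → X/∼ sends λ ↦ [λ=ρ], μ ↦ [μ=ν], ν ↦ [μ=ν], ξ ↦ [ξ], ρ ↦ [λ=ρ].
For each subset V ⊆ X/∼, compute π^{-1}(V) ⊆ X and check whether π^{-1}(V) ∈ τ. V is open in τ_Q iff π^{-1}(V) ∈ τ.
  V = {}: π^{-1}(V) = ∅ ∈ τ ✓.
  V = {[λ=ρ]}: π^{-1}(V) = {λ, ρ} ∉ τ ✗.
  V = {[μ=ν]}: π^{-1}(V) = {μ, ν} ∉ τ ✗.
  V = {[λ=ρ], [μ=ν]}: π^{-1}(V) = {λ, μ, ν, ρ} ∉ τ ✗.
  V = {[ξ]}: π^{-1}(V) = {ξ} ∉ τ ✗.
  V = {[λ=ρ], [ξ]}: π^{-1}(V) = {λ, ξ, ρ} ∈ τ ✓.
  V = {[μ=ν], [ξ]}: π^{-1}(V) = {μ, ν, ξ} ∉ τ ✗.
  V = {[λ=ρ], [μ=ν], [ξ]}: π^{-1}(V) = {λ, μ, ν, ξ, ρ} ∈ τ ✓.
Open sets in the quotient: τ_Q = {{}, {[λ=ρ], [ξ]}, {[λ=ρ], [μ=ν], [ξ]}} (3 elements).


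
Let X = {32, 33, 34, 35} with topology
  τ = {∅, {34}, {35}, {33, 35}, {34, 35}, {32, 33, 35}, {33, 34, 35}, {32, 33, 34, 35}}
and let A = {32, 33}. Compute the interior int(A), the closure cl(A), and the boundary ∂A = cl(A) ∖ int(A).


int(A) = ∅, cl(A) = {32, 33}, ∂A = {32, 33}.

Closed sets in (X, τ) are complements of opens:
  closed(X, τ) = {∅, {32}, {34}, {32, 33}, {32, 34}, {32, 33, 34}, {32, 33, 35}, {32, 33, 34, 35}}.
int(A) = ⋃ {U ∈ τ : U ⊆ A}. Opens contained in A: ∅.
Taking the union of these: int(A) = ∅.
cl(A) = ⋂ {C closed : A ⊆ C}. Closed sets containing A: {32, 33}, {32, 33, 34}, {32, 33, 35}, {32, 33, 34, 35}.
Intersecting these: cl(A) = {32, 33}.
∂A = cl(A) ∖ int(A) = {32, 33} ∖ ∅ = {32, 33}.


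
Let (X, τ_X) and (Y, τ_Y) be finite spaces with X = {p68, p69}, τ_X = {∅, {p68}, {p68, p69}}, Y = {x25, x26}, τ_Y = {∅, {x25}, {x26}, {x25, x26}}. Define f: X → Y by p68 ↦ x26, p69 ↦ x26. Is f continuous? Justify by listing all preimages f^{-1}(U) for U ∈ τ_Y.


f IS continuous.

Compute f^{-1}(U) for each U ∈ τ_Y:
  U = ∅: f^{-1}(U) = ∅ ∈ τ_X ✓.
  U = {x25}: f^{-1}(U) = ∅ ∈ τ_X ✓.
  U = {x26}: f^{-1}(U) = {p68, p69} ∈ τ_X ✓.
  U = {x25, x26}: f^{-1}(U) = {p68, p69} ∈ τ_X ✓.
Every preimage lies in τ_X, so f IS continuous.


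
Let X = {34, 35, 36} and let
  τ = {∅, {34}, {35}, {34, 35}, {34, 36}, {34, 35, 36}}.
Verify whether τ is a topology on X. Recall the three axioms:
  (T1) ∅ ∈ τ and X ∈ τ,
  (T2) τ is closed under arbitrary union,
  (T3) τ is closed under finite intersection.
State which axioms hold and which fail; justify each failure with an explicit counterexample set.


τ IS a topology on X.

Axiom (T1): ∅ ∈ τ? Yes; X ∈ τ? Yes.
Axiom (T2/T3): check pairwise unions and intersections of members of τ.
All pairwise intersections and unions checked — each lies in τ. Therefore τ satisfies (T1), (T2), (T3): it IS a topology on X.


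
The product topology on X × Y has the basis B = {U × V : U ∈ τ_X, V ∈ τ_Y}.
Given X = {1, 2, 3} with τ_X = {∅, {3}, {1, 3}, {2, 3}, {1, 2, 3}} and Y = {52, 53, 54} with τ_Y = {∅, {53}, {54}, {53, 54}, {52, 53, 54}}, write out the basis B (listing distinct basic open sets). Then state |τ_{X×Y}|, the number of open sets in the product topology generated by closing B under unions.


Basis B = {∅ × ∅, {3} × {53}, {3} × {54}, {1, 3} × {53}, {1, 3} × {54}, {2, 3} × {53}, {2, 3} × {54}, {3} × {53, 54}, {1, 2, 3} × {53}, {1, 2, 3} × {54}, {3} × {52, 53, 54}, {1, 3} × {53, 54}, {2, 3} × {53, 54}, {1, 3} × {52, 53, 54}, {1, 2, 3} × {53, 54}, {2, 3} × {52, 53, 54}, {1, 2, 3} × {52, 53, 54}}; |τ_{X×Y}| = 50.

Enumerate products U × V with U ∈ τ_X, V ∈ τ_Y (deduplicated):
  ∅ × ∅ = {} (∅)
  {3} × {53} = {(3,53)}
  {3} × {54} = {(3,54)}
  {1, 3} × {53} = {(1,53), (3,53)}
  {1, 3} × {54} = {(1,54), (3,54)}
  {2, 3} × {53} = {(2,53), (3,53)}
  {2, 3} × {54} = {(2,54), (3,54)}
  {3} × {53, 54} = {(3,53), (3,54)}
  {1, 2, 3} × {53} = {(1,53), (2,53), (3,53)}
  {1, 2, 3} × {54} = {(1,54), (2,54), (3,54)}
  {3} × {52, 53, 54} = {(3,52), (3,53), (3,54)}
  {1, 3} × {53, 54} = {(1,53), (1,54), (3,53), (3,54)}
  {2, 3} × {53, 54} = {(2,53), (2,54), (3,53), (3,54)}
  {1, 3} × {52, 53, 54} = {(1,52), (1,53), (1,54), (3,52), (3,53), (3,54)}
  {1, 2, 3} × {53, 54} = {(1,53), (1,54), (2,53), (2,54), (3,53), (3,54)}
  {2, 3} × {52, 53, 54} = {(2,52), (2,53), (2,54), (3,52), (3,53), (3,54)}
  {1, 2, 3} × {52, 53, 54} = {(1,52), (1,53), (1,54), (2,52), (2,53), (2,54), (3,52), (3,53), (3,54)}
These 17 distinct sets form the basis B.
Close under arbitrary unions to get τ_{X×Y}; counting gives |τ_{X×Y}| = 50.


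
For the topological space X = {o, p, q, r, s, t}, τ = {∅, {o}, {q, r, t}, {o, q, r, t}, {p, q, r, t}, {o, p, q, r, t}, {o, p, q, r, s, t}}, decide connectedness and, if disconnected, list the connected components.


(X, τ) is connected.

Find clopen sets (U ∈ τ with X ∖ U ∈ τ):
  U = ∅, X ∖ U = {o, p, q, r, s, t} — both open, so U is clopen.
  U = {o, p, q, r, s, t}, X ∖ U = ∅ — both open, so U is clopen.
Only trivial clopens (∅ and X) exist, so (X, τ) is connected.
Compute connected components by grouping points that agree on all clopens:
  component: {o, p, q, r, s, t}


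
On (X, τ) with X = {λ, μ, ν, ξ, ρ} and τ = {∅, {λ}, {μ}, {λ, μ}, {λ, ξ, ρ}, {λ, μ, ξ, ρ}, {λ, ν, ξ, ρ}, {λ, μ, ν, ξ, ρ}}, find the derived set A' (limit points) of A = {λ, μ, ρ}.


A' = {ν, ξ, ρ}

For each x ∈ X, list the open sets U ∈ τ with x ∈ U, then check whether U ∩ (A ∖ {x}) ≠ ∅ for every such U.
  x = λ: open {λ} ∋ x has {λ} ∩ (A ∖ {λ}) = ∅, so x is NOT a limit point.
  x = μ: open {μ} ∋ x has {μ} ∩ (A ∖ {μ}) = ∅, so x is NOT a limit point.
  x = ν: opens ∋ x are {λ, ν, ξ, ρ}, {λ, μ, ν, ξ, ρ}; each meets A ∖ {ν}, so x IS a limit point.
  x = ξ: opens ∋ x are {λ, ξ, ρ}, {λ, μ, ξ, ρ}, {λ, ν, ξ, ρ}, {λ, μ, ν, ξ, ρ}; each meets A ∖ {ξ}, so x IS a limit point.
  x = ρ: opens ∋ x are {λ, ξ, ρ}, {λ, μ, ξ, ρ}, {λ, ν, ξ, ρ}, {λ, μ, ν, ξ, ρ}; each meets A ∖ {ρ}, so x IS a limit point.
Collecting: A' = {ν, ξ, ρ}.


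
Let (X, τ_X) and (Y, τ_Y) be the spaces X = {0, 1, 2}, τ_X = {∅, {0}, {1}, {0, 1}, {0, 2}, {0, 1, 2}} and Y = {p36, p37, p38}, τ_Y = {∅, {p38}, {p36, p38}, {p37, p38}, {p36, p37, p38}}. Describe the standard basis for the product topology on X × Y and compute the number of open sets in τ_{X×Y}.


Basis B = {∅ × ∅, {0} × {p38}, {1} × {p38}, {0} × {p36, p38}, {0} × {p37, p38}, {0, 1} × {p38}, {0, 2} × {p38}, {1} × {p36, p38}, {1} × {p37, p38}, {0} × {p36, p37, p38}, {0, 1, 2} × {p38}, {1} × {p36, p37, p38}, {0, 1} × {p36, p38}, {0, 2} × {p36, p38}, {0, 1} × {p37, p38}, {0, 2} × {p37, p38}, {0, 1} × {p36, p37, p38}, {0, 2} × {p36, p37, p38}, {0, 1, 2} × {p36, p38}, {0, 1, 2} × {p37, p38}, {0, 1, 2} × {p36, p37, p38}}; |τ_{X×Y}| = 70.

Enumerate products U × V with U ∈ τ_X, V ∈ τ_Y (deduplicated):
  ∅ × ∅ = {} (∅)
  {0} × {p38} = {(0,p38)}
  {1} × {p38} = {(1,p38)}
  {0} × {p36, p38} = {(0,p36), (0,p38)}
  {0} × {p37, p38} = {(0,p37), (0,p38)}
  {0, 1} × {p38} = {(0,p38), (1,p38)}
  {0, 2} × {p38} = {(0,p38), (2,p38)}
  {1} × {p36, p38} = {(1,p36), (1,p38)}
  {1} × {p37, p38} = {(1,p37), (1,p38)}
  {0} × {p36, p37, p38} = {(0,p36), (0,p37), (0,p38)}
  {0, 1, 2} × {p38} = {(0,p38), (1,p38), (2,p38)}
  {1} × {p36, p37, p38} = {(1,p36), (1,p37), (1,p38)}
  {0, 1} × {p36, p38} = {(0,p36), (0,p38), (1,p36), (1,p38)}
  {0, 2} × {p36, p38} = {(0,p36), (0,p38), (2,p36), (2,p38)}
  {0, 1} × {p37, p38} = {(0,p37), (0,p38), (1,p37), (1,p38)}
  {0, 2} × {p37, p38} = {(0,p37), (0,p38), (2,p37), (2,p38)}
  {0, 1} × {p36, p37, p38} = {(0,p36), (0,p37), (0,p38), (1,p36), (1,p37), (1,p38)}
  {0, 2} × {p36, p37, p38} = {(0,p36), (0,p37), (0,p38), (2,p36), (2,p37), (2,p38)}
  {0, 1, 2} × {p36, p38} = {(0,p36), (0,p38), (1,p36), (1,p38), (2,p36), (2,p38)}
  {0, 1, 2} × {p37, p38} = {(0,p37), (0,p38), (1,p37), (1,p38), (2,p37), (2,p38)}
  {0, 1, 2} × {p36, p37, p38} = {(0,p36), (0,p37), (0,p38), (1,p36), (1,p37), (1,p38), (2,p36), (2,p37), (2,p38)}
These 21 distinct sets form the basis B.
Close under arbitrary unions to get τ_{X×Y}; counting gives |τ_{X×Y}| = 70.


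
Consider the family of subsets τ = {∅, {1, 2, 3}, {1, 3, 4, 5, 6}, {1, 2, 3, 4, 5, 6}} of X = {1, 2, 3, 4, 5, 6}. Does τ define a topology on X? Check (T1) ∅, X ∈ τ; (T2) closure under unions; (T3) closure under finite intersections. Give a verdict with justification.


τ is NOT a topology on X.

Axiom (T1): ∅ ∈ τ? Yes; X ∈ τ? Yes.
Axiom (T2/T3): check pairwise unions and intersections of members of τ.
Counterexample for (T3): {1, 2, 3} ∩ {1, 3, 4, 5, 6} = {1, 3} ∉ τ. Therefore τ is NOT a topology.


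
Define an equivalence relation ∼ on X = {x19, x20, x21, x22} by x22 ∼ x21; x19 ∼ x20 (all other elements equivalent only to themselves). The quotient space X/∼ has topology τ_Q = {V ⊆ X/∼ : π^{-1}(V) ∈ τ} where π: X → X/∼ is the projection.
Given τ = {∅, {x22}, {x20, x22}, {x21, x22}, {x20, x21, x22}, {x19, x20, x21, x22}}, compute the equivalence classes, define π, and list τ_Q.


X/∼ = {[x19=x20], [x21=x22]}; |τ_Q| = 3.

Equivalence classes: [x19=x20], [x21=x22].
Quotient map π: X → X/∼ sends x19 ↦ [x19=x20], x20 ↦ [x19=x20], x21 ↦ [x21=x22], x22 ↦ [x21=x22].
For each subset V ⊆ X/∼, compute π^{-1}(V) ⊆ X and check whether π^{-1}(V) ∈ τ. V is open in τ_Q iff π^{-1}(V) ∈ τ.
  V = {}: π^{-1}(V) = ∅ ∈ τ ✓.
  V = {[x19=x20]}: π^{-1}(V) = {x19, x20} ∉ τ ✗.
  V = {[x21=x22]}: π^{-1}(V) = {x21, x22} ∈ τ ✓.
  V = {[x19=x20], [x21=x22]}: π^{-1}(V) = {x19, x20, x21, x22} ∈ τ ✓.
Open sets in the quotient: τ_Q = {{}, {[x21=x22]}, {[x19=x20], [x21=x22]}} (3 elements).


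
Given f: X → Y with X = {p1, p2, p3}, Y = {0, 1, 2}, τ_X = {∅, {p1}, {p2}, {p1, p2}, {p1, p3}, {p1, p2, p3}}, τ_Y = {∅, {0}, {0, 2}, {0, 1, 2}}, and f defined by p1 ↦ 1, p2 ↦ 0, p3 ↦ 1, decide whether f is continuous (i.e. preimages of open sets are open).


f IS continuous.

Compute f^{-1}(U) for each U ∈ τ_Y:
  U = ∅: f^{-1}(U) = ∅ ∈ τ_X ✓.
  U = {0}: f^{-1}(U) = {p2} ∈ τ_X ✓.
  U = {0, 2}: f^{-1}(U) = {p2} ∈ τ_X ✓.
  U = {0, 1, 2}: f^{-1}(U) = {p1, p2, p3} ∈ τ_X ✓.
Every preimage lies in τ_X, so f IS continuous.


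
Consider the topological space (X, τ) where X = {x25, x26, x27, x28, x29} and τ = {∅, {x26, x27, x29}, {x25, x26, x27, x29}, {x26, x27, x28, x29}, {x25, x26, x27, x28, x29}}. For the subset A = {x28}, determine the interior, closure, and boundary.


int(A) = ∅, cl(A) = {x28}, ∂A = {x28}.

Closed sets in (X, τ) are complements of opens:
  closed(X, τ) = {∅, {x25}, {x28}, {x25, x28}, {x25, x26, x27, x28, x29}}.
int(A) = ⋃ {U ∈ τ : U ⊆ A}. Opens contained in A: ∅.
Taking the union of these: int(A) = ∅.
cl(A) = ⋂ {C closed : A ⊆ C}. Closed sets containing A: {x28}, {x25, x28}, {x25, x26, x27, x28, x29}.
Intersecting these: cl(A) = {x28}.
∂A = cl(A) ∖ int(A) = {x28} ∖ ∅ = {x28}.


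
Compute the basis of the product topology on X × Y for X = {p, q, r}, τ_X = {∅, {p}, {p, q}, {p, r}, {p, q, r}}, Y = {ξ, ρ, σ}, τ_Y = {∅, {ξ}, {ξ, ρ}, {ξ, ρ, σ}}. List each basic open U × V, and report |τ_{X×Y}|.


Basis B = {∅ × ∅, {p} × {ξ}, {p} × {ξ, ρ}, {p, q} × {ξ}, {p, r} × {ξ}, {p} × {ξ, ρ, σ}, {p, q, r} × {ξ}, {p, q} × {ξ, ρ}, {p, r} × {ξ, ρ}, {p, q} × {ξ, ρ, σ}, {p, r} × {ξ, ρ, σ}, {p, q, r} × {ξ, ρ}, {p, q, r} × {ξ, ρ, σ}}; |τ_{X×Y}| = 30.

Enumerate products U × V with U ∈ τ_X, V ∈ τ_Y (deduplicated):
  ∅ × ∅ = {} (∅)
  {p} × {ξ} = {(p,ξ)}
  {p} × {ξ, ρ} = {(p,ξ), (p,ρ)}
  {p, q} × {ξ} = {(p,ξ), (q,ξ)}
  {p, r} × {ξ} = {(p,ξ), (r,ξ)}
  {p} × {ξ, ρ, σ} = {(p,ξ), (p,ρ), (p,σ)}
  {p, q, r} × {ξ} = {(p,ξ), (q,ξ), (r,ξ)}
  {p, q} × {ξ, ρ} = {(p,ξ), (p,ρ), (q,ξ), (q,ρ)}
  {p, r} × {ξ, ρ} = {(p,ξ), (p,ρ), (r,ξ), (r,ρ)}
  {p, q} × {ξ, ρ, σ} = {(p,ξ), (p,ρ), (p,σ), (q,ξ), (q,ρ), (q,σ)}
  {p, r} × {ξ, ρ, σ} = {(p,ξ), (p,ρ), (p,σ), (r,ξ), (r,ρ), (r,σ)}
  {p, q, r} × {ξ, ρ} = {(p,ξ), (p,ρ), (q,ξ), (q,ρ), (r,ξ), (r,ρ)}
  {p, q, r} × {ξ, ρ, σ} = {(p,ξ), (p,ρ), (p,σ), (q,ξ), (q,ρ), (q,σ), (r,ξ), (r,ρ), (r,σ)}
These 13 distinct sets form the basis B.
Close under arbitrary unions to get τ_{X×Y}; counting gives |τ_{X×Y}| = 30.


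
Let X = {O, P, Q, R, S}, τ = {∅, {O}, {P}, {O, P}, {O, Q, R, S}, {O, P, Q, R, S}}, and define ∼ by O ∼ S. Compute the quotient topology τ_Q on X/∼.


X/∼ = {[O=S], [P], [Q], [R]}; |τ_Q| = 4.

Equivalence classes: [O=S], [P], [Q], [R].
Quotient map π: X → X/∼ sends O ↦ [O=S], P ↦ [P], Q ↦ [Q], R ↦ [R], S ↦ [O=S].
For each subset V ⊆ X/∼, compute π^{-1}(V) ⊆ X and check whether π^{-1}(V) ∈ τ. V is open in τ_Q iff π^{-1}(V) ∈ τ.
  V = {}: π^{-1}(V) = ∅ ∈ τ ✓.
  V = {[O=S]}: π^{-1}(V) = {O, S} ∉ τ ✗.
  V = {[P]}: π^{-1}(V) = {P} ∈ τ ✓.
  V = {[O=S], [P]}: π^{-1}(V) = {O, P, S} ∉ τ ✗.
  V = {[Q]}: π^{-1}(V) = {Q} ∉ τ ✗.
  V = {[O=S], [Q]}: π^{-1}(V) = {O, Q, S} ∉ τ ✗.
  V = {[P], [Q]}: π^{-1}(V) = {P, Q} ∉ τ ✗.
  V = {[O=S], [P], [Q]}: π^{-1}(V) = {O, P, Q, S} ∉ τ ✗.
  V = {[R]}: π^{-1}(V) = {R} ∉ τ ✗.
  V = {[O=S], [R]}: π^{-1}(V) = {O, R, S} ∉ τ ✗.
  V = {[P], [R]}: π^{-1}(V) = {P, R} ∉ τ ✗.
  V = {[O=S], [P], [R]}: π^{-1}(V) = {O, P, R, S} ∉ τ ✗.
  V = {[Q], [R]}: π^{-1}(V) = {Q, R} ∉ τ ✗.
  V = {[O=S], [Q], [R]}: π^{-1}(V) = {O, Q, R, S} ∈ τ ✓.
  V = {[P], [Q], [R]}: π^{-1}(V) = {P, Q, R} ∉ τ ✗.
  V = {[O=S], [P], [Q], [R]}: π^{-1}(V) = {O, P, Q, R, S} ∈ τ ✓.
Open sets in the quotient: τ_Q = {{}, {[P]}, {[O=S], [Q], [R]}, {[O=S], [P], [Q], [R]}} (4 elements).


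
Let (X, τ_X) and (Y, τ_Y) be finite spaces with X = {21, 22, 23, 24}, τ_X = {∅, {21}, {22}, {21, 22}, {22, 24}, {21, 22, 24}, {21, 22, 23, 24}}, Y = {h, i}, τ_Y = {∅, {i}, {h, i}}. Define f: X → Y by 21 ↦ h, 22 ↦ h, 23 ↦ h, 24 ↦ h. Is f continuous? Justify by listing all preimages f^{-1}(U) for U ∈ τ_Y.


f IS continuous.

Compute f^{-1}(U) for each U ∈ τ_Y:
  U = ∅: f^{-1}(U) = ∅ ∈ τ_X ✓.
  U = {i}: f^{-1}(U) = ∅ ∈ τ_X ✓.
  U = {h, i}: f^{-1}(U) = {21, 22, 23, 24} ∈ τ_X ✓.
Every preimage lies in τ_X, so f IS continuous.


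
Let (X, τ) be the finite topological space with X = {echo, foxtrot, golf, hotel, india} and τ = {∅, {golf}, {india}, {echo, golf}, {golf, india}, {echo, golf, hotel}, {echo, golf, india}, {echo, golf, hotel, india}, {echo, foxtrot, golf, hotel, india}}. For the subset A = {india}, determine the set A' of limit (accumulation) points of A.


A' = {foxtrot}

For each x ∈ X, list the open sets U ∈ τ with x ∈ U, then check whether U ∩ (A ∖ {x}) ≠ ∅ for every such U.
  x = echo: open {echo, golf} ∋ x has {echo, golf} ∩ (A ∖ {echo}) = ∅, so x is NOT a limit point.
  x = foxtrot: opens ∋ x are {echo, foxtrot, golf, hotel, india}; each meets A ∖ {foxtrot}, so x IS a limit point.
  x = golf: open {golf} ∋ x has {golf} ∩ (A ∖ {golf}) = ∅, so x is NOT a limit point.
  x = hotel: open {echo, golf, hotel} ∋ x has {echo, golf, hotel} ∩ (A ∖ {hotel}) = ∅, so x is NOT a limit point.
  x = india: open {india} ∋ x has {india} ∩ (A ∖ {india}) = ∅, so x is NOT a limit point.
Collecting: A' = {foxtrot}.


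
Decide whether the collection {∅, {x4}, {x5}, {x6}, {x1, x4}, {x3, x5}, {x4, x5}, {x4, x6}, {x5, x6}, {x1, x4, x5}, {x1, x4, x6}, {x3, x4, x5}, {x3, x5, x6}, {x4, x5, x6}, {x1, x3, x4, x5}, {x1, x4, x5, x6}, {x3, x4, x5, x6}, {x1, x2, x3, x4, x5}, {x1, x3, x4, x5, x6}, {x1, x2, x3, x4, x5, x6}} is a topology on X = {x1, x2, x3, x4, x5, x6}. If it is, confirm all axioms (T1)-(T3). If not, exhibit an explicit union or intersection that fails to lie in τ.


τ IS a topology on X.

Axiom (T1): ∅ ∈ τ? Yes; X ∈ τ? Yes.
Axiom (T2/T3): check pairwise unions and intersections of members of τ.
All pairwise intersections and unions checked — each lies in τ. Therefore τ satisfies (T1), (T2), (T3): it IS a topology on X.


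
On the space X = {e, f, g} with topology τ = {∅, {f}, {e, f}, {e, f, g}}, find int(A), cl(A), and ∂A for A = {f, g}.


int(A) = {f}, cl(A) = {e, f, g}, ∂A = {e, g}.

Closed sets in (X, τ) are complements of opens:
  closed(X, τ) = {∅, {g}, {e, g}, {e, f, g}}.
int(A) = ⋃ {U ∈ τ : U ⊆ A}. Opens contained in A: ∅, {f}.
Taking the union of these: int(A) = {f}.
cl(A) = ⋂ {C closed : A ⊆ C}. Closed sets containing A: {e, f, g}.
Intersecting these: cl(A) = {e, f, g}.
∂A = cl(A) ∖ int(A) = {e, f, g} ∖ {f} = {e, g}.


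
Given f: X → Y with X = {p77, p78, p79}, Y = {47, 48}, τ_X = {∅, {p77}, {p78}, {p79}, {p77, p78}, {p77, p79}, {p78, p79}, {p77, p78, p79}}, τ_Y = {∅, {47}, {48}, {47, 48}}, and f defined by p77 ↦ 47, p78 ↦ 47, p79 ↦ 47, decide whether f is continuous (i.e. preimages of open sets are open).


f IS continuous.

Compute f^{-1}(U) for each U ∈ τ_Y:
  U = ∅: f^{-1}(U) = ∅ ∈ τ_X ✓.
  U = {47}: f^{-1}(U) = {p77, p78, p79} ∈ τ_X ✓.
  U = {48}: f^{-1}(U) = ∅ ∈ τ_X ✓.
  U = {47, 48}: f^{-1}(U) = {p77, p78, p79} ∈ τ_X ✓.
Every preimage lies in τ_X, so f IS continuous.


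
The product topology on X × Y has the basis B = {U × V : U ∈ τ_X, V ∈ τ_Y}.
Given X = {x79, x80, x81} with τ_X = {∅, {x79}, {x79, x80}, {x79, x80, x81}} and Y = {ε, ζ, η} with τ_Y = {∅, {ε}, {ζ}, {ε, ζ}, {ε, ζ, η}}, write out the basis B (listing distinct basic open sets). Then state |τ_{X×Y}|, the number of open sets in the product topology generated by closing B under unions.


Basis B = {∅ × ∅, {x79} × {ε}, {x79} × {ζ}, {x79} × {ε, ζ}, {x79, x80} × {ε}, {x79, x80} × {ζ}, {x79} × {ε, ζ, η}, {x79, x80, x81} × {ε}, {x79, x80, x81} × {ζ}, {x79, x80} × {ε, ζ}, {x79, x80} × {ε, ζ, η}, {x79, x80, x81} × {ε, ζ}, {x79, x80, x81} × {ε, ζ, η}}; |τ_{X×Y}| = 30.

Enumerate products U × V with U ∈ τ_X, V ∈ τ_Y (deduplicated):
  ∅ × ∅ = {} (∅)
  {x79} × {ε} = {(x79,ε)}
  {x79} × {ζ} = {(x79,ζ)}
  {x79} × {ε, ζ} = {(x79,ε), (x79,ζ)}
  {x79, x80} × {ε} = {(x79,ε), (x80,ε)}
  {x79, x80} × {ζ} = {(x79,ζ), (x80,ζ)}
  {x79} × {ε, ζ, η} = {(x79,ε), (x79,ζ), (x79,η)}
  {x79, x80, x81} × {ε} = {(x79,ε), (x80,ε), (x81,ε)}
  {x79, x80, x81} × {ζ} = {(x79,ζ), (x80,ζ), (x81,ζ)}
  {x79, x80} × {ε, ζ} = {(x79,ε), (x79,ζ), (x80,ε), (x80,ζ)}
  {x79, x80} × {ε, ζ, η} = {(x79,ε), (x79,ζ), (x79,η), (x80,ε), (x80,ζ), (x80,η)}
  {x79, x80, x81} × {ε, ζ} = {(x79,ε), (x79,ζ), (x80,ε), (x80,ζ), (x81,ε), (x81,ζ)}
  {x79, x80, x81} × {ε, ζ, η} = {(x79,ε), (x79,ζ), (x79,η), (x80,ε), (x80,ζ), (x80,η), (x81,ε), (x81,ζ), (x81,η)}
These 13 distinct sets form the basis B.
Close under arbitrary unions to get τ_{X×Y}; counting gives |τ_{X×Y}| = 30.


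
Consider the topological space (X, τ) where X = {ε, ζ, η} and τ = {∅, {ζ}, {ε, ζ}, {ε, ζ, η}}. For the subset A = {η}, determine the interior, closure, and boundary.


int(A) = ∅, cl(A) = {η}, ∂A = {η}.

Closed sets in (X, τ) are complements of opens:
  closed(X, τ) = {∅, {η}, {ε, η}, {ε, ζ, η}}.
int(A) = ⋃ {U ∈ τ : U ⊆ A}. Opens contained in A: ∅.
Taking the union of these: int(A) = ∅.
cl(A) = ⋂ {C closed : A ⊆ C}. Closed sets containing A: {η}, {ε, η}, {ε, ζ, η}.
Intersecting these: cl(A) = {η}.
∂A = cl(A) ∖ int(A) = {η} ∖ ∅ = {η}.


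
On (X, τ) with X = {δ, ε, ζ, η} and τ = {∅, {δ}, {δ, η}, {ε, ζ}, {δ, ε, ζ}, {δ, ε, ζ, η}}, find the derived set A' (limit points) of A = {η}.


A' = ∅

For each x ∈ X, list the open sets U ∈ τ with x ∈ U, then check whether U ∩ (A ∖ {x}) ≠ ∅ for every such U.
  x = δ: open {δ} ∋ x has {δ} ∩ (A ∖ {δ}) = ∅, so x is NOT a limit point.
  x = ε: open {ε, ζ} ∋ x has {ε, ζ} ∩ (A ∖ {ε}) = ∅, so x is NOT a limit point.
  x = ζ: open {ε, ζ} ∋ x has {ε, ζ} ∩ (A ∖ {ζ}) = ∅, so x is NOT a limit point.
  x = η: open {δ, η} ∋ x has {δ, η} ∩ (A ∖ {η}) = ∅, so x is NOT a limit point.
Collecting: A' = ∅.


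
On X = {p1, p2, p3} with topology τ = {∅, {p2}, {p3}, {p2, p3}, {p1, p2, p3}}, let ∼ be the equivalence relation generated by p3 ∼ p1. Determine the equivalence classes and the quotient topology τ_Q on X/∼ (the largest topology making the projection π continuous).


X/∼ = {[p1=p3], [p2]}; |τ_Q| = 3.

Equivalence classes: [p1=p3], [p2].
Quotient map π: X → X/∼ sends p1 ↦ [p1=p3], p2 ↦ [p2], p3 ↦ [p1=p3].
For each subset V ⊆ X/∼, compute π^{-1}(V) ⊆ X and check whether π^{-1}(V) ∈ τ. V is open in τ_Q iff π^{-1}(V) ∈ τ.
  V = {}: π^{-1}(V) = ∅ ∈ τ ✓.
  V = {[p1=p3]}: π^{-1}(V) = {p1, p3} ∉ τ ✗.
  V = {[p2]}: π^{-1}(V) = {p2} ∈ τ ✓.
  V = {[p1=p3], [p2]}: π^{-1}(V) = {p1, p2, p3} ∈ τ ✓.
Open sets in the quotient: τ_Q = {{}, {[p2]}, {[p1=p3], [p2]}} (3 elements).
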